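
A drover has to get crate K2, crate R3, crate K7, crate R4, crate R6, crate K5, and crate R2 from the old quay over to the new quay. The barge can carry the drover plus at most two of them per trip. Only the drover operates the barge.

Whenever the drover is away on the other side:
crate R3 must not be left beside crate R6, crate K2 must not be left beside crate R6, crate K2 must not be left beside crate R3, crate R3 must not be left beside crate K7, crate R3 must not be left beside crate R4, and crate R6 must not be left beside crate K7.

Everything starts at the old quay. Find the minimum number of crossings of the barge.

11

Counting alone: the drover can take at most 2 across per trip to the new quay, so moving all 7 needs at least 4 loaded trips out, with a return between consecutive ones — at least 7 crossings.
The safety rule pushes this higher. Following every safe sequence of crossings, the most of the 7 that can be at the new quay as the barge arrives there on crossings 7, 9 is 5, 6 respectively — never all 7.
So no plan with fewer than 11 crossings exists, and this one achieves 11:
1. Drover goes to the new quay with crate R3 and crate R6.
2. Drover goes back to the old quay with crate R3.
3. Drover goes to the new quay with crate R3 and crate R4.
4. Drover goes back to the old quay with crate R3.
5. Drover goes to the new quay with crate K2 and crate K7.
6. Drover goes back to the old quay with crate R6.
7. Drover goes to the new quay with crate K5 and crate R3.
8. Drover goes back to the old quay with crate R3.
9. Drover goes to the new quay with crate R2 and crate R3.
10. Drover goes back to the old quay with crate R3.
11. Drover goes to the new quay with crate R3 and crate R6.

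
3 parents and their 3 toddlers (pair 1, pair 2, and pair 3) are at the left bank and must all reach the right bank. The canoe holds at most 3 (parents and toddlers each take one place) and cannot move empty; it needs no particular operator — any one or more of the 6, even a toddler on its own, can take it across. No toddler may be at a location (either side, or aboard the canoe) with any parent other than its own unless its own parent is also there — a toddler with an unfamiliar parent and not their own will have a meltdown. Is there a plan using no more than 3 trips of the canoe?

No

Counting alone: each trip to the right bank takes at most 3 across and each return brings at least 1 back, so after t trips out (and t−1 returns) at most 3t − (t−1) of the 6 are across; that first reaches 6 at t = 3, so at least 5 crossings are needed.
Since 3 < 5, 3 crossings cannot be enough. (The shortest complete plan in fact takes 5:)
1. parent 1 and toddler 1 cross → the right bank.
2. parent 1 crosses ← the left bank.
3. parent 1, parent 2, and parent 3 cross → the right bank.
4. toddler 1 crosses ← the left bank.
5. toddler 1, toddler 2, and toddler 3 cross → the right bank.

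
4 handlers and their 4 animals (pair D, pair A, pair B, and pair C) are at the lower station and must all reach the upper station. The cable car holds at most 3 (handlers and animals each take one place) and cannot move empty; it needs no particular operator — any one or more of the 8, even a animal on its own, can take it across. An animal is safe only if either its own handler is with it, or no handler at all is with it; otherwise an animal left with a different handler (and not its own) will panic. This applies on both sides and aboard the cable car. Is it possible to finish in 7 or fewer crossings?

Counting alone: each trip to the upper station takes at most 3 across and each return brings at least 1 back, so after t trips out (and t−1 returns) at most 3t − (t−1) of the 8 are across; that first reaches 8 at t = 4, so at least 7 crossings are needed.
The safety rule pushes this higher. Following every safe sequence of crossings, the most of the 8 that can be at the upper station as the cable car arrives there on crossing 7 is 7 — never all 8.
So the move cannot be finished within 7 crossings. (The shortest complete plan takes 9:)
1. animal D and handler D cross → the upper station.
2. handler D crosses ← the lower station.
3. animal A, handler A, and handler D cross → the upper station.
4. animal D and handler D cross ← the lower station.
5. handler B, handler C, and handler D cross → the upper station.
6. animal A crosses ← the lower station.
7. animal A and animal D cross → the upper station.
8. animal D crosses ← the lower station.
9. animal B, animal C, and animal D cross → the upper station.

No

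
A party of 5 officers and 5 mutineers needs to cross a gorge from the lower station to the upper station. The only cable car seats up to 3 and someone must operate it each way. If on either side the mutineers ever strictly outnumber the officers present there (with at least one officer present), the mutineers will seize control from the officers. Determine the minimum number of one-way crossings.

11

Counting alone: each trip to the upper station takes at most 3 across and each return brings at least 1 back, so after t trips out (and t−1 returns) at most 3t − (t−1) of the 10 are across; that first reaches 10 at t = 5, so at least 9 crossings are needed.
The safety rule pushes this higher. Following every safe sequence of crossings, the most of the 10 that can be at the upper station as the cable car arrives there on crossing 9 is 9 — never all 10.
So no plan with fewer than 11 crossings exists, and this one achieves 11:
1. 2 mutineers → the upper station.  (the lower station: 5O 3M; the upper station: 0O 2M)
2. 1 mutineer ← the lower station.  (the lower station: 5O 4M; the upper station: 0O 1M)
3. 3 mutineers → the upper station.  (the lower station: 5O 1M; the upper station: 0O 4M)
4. 1 mutineer ← the lower station.  (the lower station: 5O 2M; the upper station: 0O 3M)
5. 3 officers → the upper station.  (the lower station: 2O 2M; the upper station: 3O 3M)
6. 1 officer and 1 mutineer ← the lower station.  (the lower station: 3O 3M; the upper station: 2O 2M)
7. 3 officers → the upper station.  (the lower station: 0O 3M; the upper station: 5O 2M)
8. 1 mutineer ← the lower station.  (the lower station: 0O 4M; the upper station: 5O 1M)
9. 2 mutineers → the upper station.  (the lower station: 0O 2M; the upper station: 5O 3M)
10. 1 mutineer ← the lower station.  (the lower station: 0O 3M; the upper station: 5O 2M)
11. 3 mutineers → the upper station.  (the lower station: 0O 0M; the upper station: 5O 5M)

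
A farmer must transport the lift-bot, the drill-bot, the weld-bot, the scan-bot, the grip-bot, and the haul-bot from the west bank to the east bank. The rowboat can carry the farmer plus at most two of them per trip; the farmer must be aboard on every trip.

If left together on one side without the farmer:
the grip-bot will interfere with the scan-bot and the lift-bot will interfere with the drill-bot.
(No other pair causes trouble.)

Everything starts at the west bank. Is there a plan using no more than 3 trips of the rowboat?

No

Counting alone: the farmer can take at most 2 across per trip to the east bank, so moving all 6 needs at least 3 loaded trips out, with a return between consecutive ones — at least 5 crossings.
Since 3 < 5, 3 crossings cannot be enough. (The shortest complete plan in fact takes 5:)
1. Farmer goes to the east bank with the lift-bot and the scan-bot.
2. Farmer goes back to the west bank alone.
3. Farmer goes to the east bank with the haul-bot and the weld-bot.
4. Farmer goes back to the west bank alone.
5. Farmer goes to the east bank with the drill-bot and the grip-bot.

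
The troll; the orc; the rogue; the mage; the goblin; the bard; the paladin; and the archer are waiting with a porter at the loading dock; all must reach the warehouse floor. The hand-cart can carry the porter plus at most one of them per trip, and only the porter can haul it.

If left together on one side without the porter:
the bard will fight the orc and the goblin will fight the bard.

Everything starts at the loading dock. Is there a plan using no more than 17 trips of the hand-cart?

Yes

Yes — this plan uses 17 crossings (≤ 17):
1. Porter goes to the warehouse floor with the bard.  [the loading dock: the archer, the goblin, the mage, the orc, the paladin, the rogue, the troll | the warehouse floor: the bard]
2. Porter goes back to the loading dock alone.  [the loading dock: the archer, the goblin, the mage, the orc, the paladin, the rogue, the troll | the warehouse floor: the bard]
3. Porter goes to the warehouse floor with the troll.  [the loading dock: the archer, the goblin, the mage, the orc, the paladin, the rogue | the warehouse floor: the bard, the troll]
4. Porter goes back to the loading dock alone.  [the loading dock: the archer, the goblin, the mage, the orc, the paladin, the rogue | the warehouse floor: the bard, the troll]
5. Porter goes to the warehouse floor with the orc.  [the loading dock: the archer, the goblin, the mage, the paladin, the rogue | the warehouse floor: the bard, the orc, the troll]
6. Porter goes back to the loading dock with the bard.  [the loading dock: the archer, the bard, the goblin, the mage, the paladin, the rogue | the warehouse floor: the orc, the troll]
7. Porter goes to the warehouse floor with the goblin.  [the loading dock: the archer, the bard, the mage, the paladin, the rogue | the warehouse floor: the goblin, the orc, the troll]
8. Porter goes back to the loading dock alone.  [the loading dock: the archer, the bard, the mage, the paladin, the rogue | the warehouse floor: the goblin, the orc, the troll]
9. Porter goes to the warehouse floor with the rogue.  [the loading dock: the archer, the bard, the mage, the paladin | the warehouse floor: the goblin, the orc, the rogue, the troll]
10. Porter goes back to the loading dock alone.  [the loading dock: the archer, the bard, the mage, the paladin | the warehouse floor: the goblin, the orc, the rogue, the troll]
11. Porter goes to the warehouse floor with the mage.  [the loading dock: the archer, the bard, the paladin | the warehouse floor: the goblin, the mage, the orc, the rogue, the troll]
12. Porter goes back to the loading dock alone.  [the loading dock: the archer, the bard, the paladin | the warehouse floor: the goblin, the mage, the orc, the rogue, the troll]
13. Porter goes to the warehouse floor with the paladin.  [the loading dock: the archer, the bard | the warehouse floor: the goblin, the mage, the orc, the paladin, the rogue, the troll]
14. Porter goes back to the loading dock alone.  [the loading dock: the archer, the bard | the warehouse floor: the goblin, the mage, the orc, the paladin, the rogue, the troll]
15. Porter goes to the warehouse floor with the archer.  [the loading dock: the bard | the warehouse floor: the archer, the goblin, the mage, the orc, the paladin, the rogue, the troll]
16. Porter goes back to the loading dock alone.  [the loading dock: the bard | the warehouse floor: the archer, the goblin, the mage, the orc, the paladin, the rogue, the troll]
17. Porter goes to the warehouse floor with the bard.  [the loading dock: — | the warehouse floor: the archer, the bard, the goblin, the mage, the orc, the paladin, the rogue, the troll]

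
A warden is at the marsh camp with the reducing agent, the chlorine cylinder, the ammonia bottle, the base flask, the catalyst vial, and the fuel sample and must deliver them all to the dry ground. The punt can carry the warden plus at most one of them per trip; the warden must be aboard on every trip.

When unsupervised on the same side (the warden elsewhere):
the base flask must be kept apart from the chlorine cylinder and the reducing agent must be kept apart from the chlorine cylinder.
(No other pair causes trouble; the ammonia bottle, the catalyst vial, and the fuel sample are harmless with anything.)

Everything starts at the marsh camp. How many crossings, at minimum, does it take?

13

Counting alone: the warden can take at most 1 across per trip to the dry ground, so moving all 6 needs at least 6 loaded trips out, with a return between consecutive ones — at least 11 crossings.
The safety rule pushes this higher. Following every safe sequence of crossings, the most of the 6 that can be at the dry ground as the punt arrives there on crossing 11 is 5 — never all 6.
So no plan with fewer than 13 crossings exists, and this one achieves 13:
1. Warden goes to the dry ground with the chlorine cylinder.  [the marsh camp: the ammonia bottle, the base flask, the catalyst vial, the fuel sample, the reducing agent | the dry ground: the chlorine cylinder]
2. Warden goes back to the marsh camp alone.  [the marsh camp: the ammonia bottle, the base flask, the catalyst vial, the fuel sample, the reducing agent | the dry ground: the chlorine cylinder]
3. Warden goes to the dry ground with the reducing agent.  [the marsh camp: the ammonia bottle, the base flask, the catalyst vial, the fuel sample | the dry ground: the chlorine cylinder, the reducing agent]
4. Warden goes back to the marsh camp with the chlorine cylinder.  [the marsh camp: the ammonia bottle, the base flask, the catalyst vial, the chlorine cylinder, the fuel sample | the dry ground: the reducing agent]
5. Warden goes to the dry ground with the base flask.  [the marsh camp: the ammonia bottle, the catalyst vial, the chlorine cylinder, the fuel sample | the dry ground: the base flask, the reducing agent]
6. Warden goes back to the marsh camp alone.  [the marsh camp: the ammonia bottle, the catalyst vial, the chlorine cylinder, the fuel sample | the dry ground: the base flask, the reducing agent]
7. Warden goes to the dry ground with the ammonia bottle.  [the marsh camp: the catalyst vial, the chlorine cylinder, the fuel sample | the dry ground: the ammonia bottle, the base flask, the reducing agent]
8. Warden goes back to the marsh camp alone.  [the marsh camp: the catalyst vial, the chlorine cylinder, the fuel sample | the dry ground: the ammonia bottle, the base flask, the reducing agent]
9. Warden goes to the dry ground with the catalyst vial.  [the marsh camp: the chlorine cylinder, the fuel sample | the dry ground: the ammonia bottle, the base flask, the catalyst vial, the reducing agent]
10. Warden goes back to the marsh camp alone.  [the marsh camp: the chlorine cylinder, the fuel sample | the dry ground: the ammonia bottle, the base flask, the catalyst vial, the reducing agent]
11. Warden goes to the dry ground with the fuel sample.  [the marsh camp: the chlorine cylinder | the dry ground: the ammonia bottle, the base flask, the catalyst vial, the fuel sample, the reducing agent]
12. Warden goes back to the marsh camp alone.  [the marsh camp: the chlorine cylinder | the dry ground: the ammonia bottle, the base flask, the catalyst vial, the fuel sample, the reducing agent]
13. Warden goes to the dry ground with the chlorine cylinder.  [the marsh camp: — | the dry ground: the ammonia bottle, the base flask, the catalyst vial, the chlorine cylinder, the fuel sample, the reducing agent]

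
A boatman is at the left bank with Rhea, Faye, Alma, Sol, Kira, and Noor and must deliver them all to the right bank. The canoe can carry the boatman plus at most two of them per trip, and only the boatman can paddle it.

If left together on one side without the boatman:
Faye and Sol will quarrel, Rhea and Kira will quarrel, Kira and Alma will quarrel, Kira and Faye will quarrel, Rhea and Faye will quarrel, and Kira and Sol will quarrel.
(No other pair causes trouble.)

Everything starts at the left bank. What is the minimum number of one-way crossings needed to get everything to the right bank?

Counting alone: the boatman can take at most 2 across per trip to the right bank, so moving all 6 needs at least 3 loaded trips out, with a return between consecutive ones — at least 5 crossings.
The safety rule pushes this higher. Following every safe sequence of crossings, the most of the 6 that can be at the right bank as the canoe arrives there on crossings 5, 7 is 4, 5 respectively — never all 6.
So no plan with fewer than 9 crossings exists, and this one achieves 9:
1. Boatman goes to the right bank with Faye and Kira.  [the left bank: Alma, Noor, Rhea, Sol | the right bank: Faye, Kira]
2. Boatman goes back to the left bank with Faye.  [the left bank: Alma, Faye, Noor, Rhea, Sol | the right bank: Kira]
3. Boatman goes to the right bank with Rhea and Sol.  [the left bank: Alma, Faye, Noor | the right bank: Kira, Rhea, Sol]
4. Boatman goes back to the left bank with Kira.  [the left bank: Alma, Faye, Kira, Noor | the right bank: Rhea, Sol]
5. Boatman goes to the right bank with Alma and Faye.  [the left bank: Kira, Noor | the right bank: Alma, Faye, Rhea, Sol]
6. Boatman goes back to the left bank with Faye.  [the left bank: Faye, Kira, Noor | the right bank: Alma, Rhea, Sol]
7. Boatman goes to the right bank with Faye and Noor.  [the left bank: Kira | the right bank: Alma, Faye, Noor, Rhea, Sol]
8. Boatman goes back to the left bank with Faye.  [the left bank: Faye, Kira | the right bank: Alma, Noor, Rhea, Sol]
9. Boatman goes to the right bank with Faye and Kira.  [the left bank: — | the right bank: Alma, Faye, Kira, Noor, Rhea, Sol]

9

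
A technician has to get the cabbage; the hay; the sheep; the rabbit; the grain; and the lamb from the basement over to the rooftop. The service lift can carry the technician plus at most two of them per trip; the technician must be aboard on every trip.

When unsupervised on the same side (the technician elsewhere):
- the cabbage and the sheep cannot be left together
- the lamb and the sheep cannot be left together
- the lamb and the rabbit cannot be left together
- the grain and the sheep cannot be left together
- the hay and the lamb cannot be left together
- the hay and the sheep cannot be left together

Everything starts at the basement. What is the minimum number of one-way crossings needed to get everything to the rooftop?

9

Counting alone: the technician can take at most 2 across per trip to the rooftop, so moving all 6 needs at least 3 loaded trips out, with a return between consecutive ones — at least 5 crossings.
The safety rule pushes this higher. Following every safe sequence of crossings, the most of the 6 that can be at the rooftop as the service lift arrives there on crossings 5, 7 is 4, 5 respectively — never all 6.
So no plan with fewer than 9 crossings exists, and this one achieves 9:
1. Technician goes to the rooftop with the lamb and the sheep.
2. Technician goes back to the basement with the sheep.
3. Technician goes to the rooftop with the cabbage and the sheep.
4. Technician goes back to the basement with the sheep.
5. Technician goes to the rooftop with the grain and the hay.
6. Technician goes back to the basement with the hay.
7. Technician goes to the rooftop with the hay and the rabbit.
8. Technician goes back to the basement with the lamb.
9. Technician goes to the rooftop with the lamb and the sheep.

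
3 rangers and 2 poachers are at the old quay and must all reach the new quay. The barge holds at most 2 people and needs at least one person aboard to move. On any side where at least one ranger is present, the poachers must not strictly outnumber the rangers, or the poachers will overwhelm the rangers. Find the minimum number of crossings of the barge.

7

Counting alone: each trip to the new quay takes at most 2 across and each return brings at least 1 back, so after t trips out (and t−1 returns) at most 2t − (t−1) of the 5 are across; that first reaches 5 at t = 4, so at least 7 crossings are needed.
The plan below uses exactly 7 crossings, so it is optimal:
1. 2 poachers → the new quay.  (the old quay: 3R 0P; the new quay: 0R 2P)
2. 1 poacher ← the old quay.  (the old quay: 3R 1P; the new quay: 0R 1P)
3. 2 rangers → the new quay.  (the old quay: 1R 1P; the new quay: 2R 1P)
4. 1 ranger ← the old quay.  (the old quay: 2R 1P; the new quay: 1R 1P)
5. 1 ranger and 1 poacher → the new quay.  (the old quay: 1R 0P; the new quay: 2R 2P)
6. 1 poacher ← the old quay.  (the old quay: 1R 1P; the new quay: 2R 1P)
7. 1 ranger and 1 poacher → the new quay.  (the old quay: 0R 0P; the new quay: 3R 2P)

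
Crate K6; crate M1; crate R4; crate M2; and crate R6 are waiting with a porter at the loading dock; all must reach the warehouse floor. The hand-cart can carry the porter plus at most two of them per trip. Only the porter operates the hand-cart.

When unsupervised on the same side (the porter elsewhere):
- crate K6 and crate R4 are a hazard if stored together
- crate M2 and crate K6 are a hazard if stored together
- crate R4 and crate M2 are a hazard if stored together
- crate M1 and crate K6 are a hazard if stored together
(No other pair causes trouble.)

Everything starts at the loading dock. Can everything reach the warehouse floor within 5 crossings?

Counting alone: the porter can take at most 2 across per trip to the warehouse floor, so moving all 5 needs at least 3 loaded trips out, with a return between consecutive ones — at least 5 crossings.
The safety rule pushes this higher. Following every safe sequence of crossings, the most of the 5 that can be at the warehouse floor as the hand-cart arrives there on crossing 5 is 4 — never all 5.
So the move cannot be finished within 5 crossings. (The shortest complete plan takes 7:)
1. Porter goes to the warehouse floor with crate K6 and crate R4.
2. Porter goes back to the loading dock with crate K6.
3. Porter goes to the warehouse floor with crate K6 and crate M1.
4. Porter goes back to the loading dock with crate K6.
5. Porter goes to the warehouse floor with crate K6 and crate R6.
6. Porter goes back to the loading dock with crate K6.
7. Porter goes to the warehouse floor with crate K6 and crate M2.

No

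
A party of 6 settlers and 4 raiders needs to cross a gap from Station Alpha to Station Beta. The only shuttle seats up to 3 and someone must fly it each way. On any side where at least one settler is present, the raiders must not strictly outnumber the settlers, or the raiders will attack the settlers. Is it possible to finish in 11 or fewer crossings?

Yes

Yes — this plan uses 9 crossings (≤ 11):
1. 2 raiders → Station Beta.  (Station Alpha: 6S 2R; Station Beta: 0S 2R)
2. 1 raider ← Station Alpha.  (Station Alpha: 6S 3R; Station Beta: 0S 1R)
3. 3 raiders → Station Beta.  (Station Alpha: 6S 0R; Station Beta: 0S 4R)
4. 1 raider ← Station Alpha.  (Station Alpha: 6S 1R; Station Beta: 0S 3R)
5. 3 settlers → Station Beta.  (Station Alpha: 3S 1R; Station Beta: 3S 3R)
6. 1 raider ← Station Alpha.  (Station Alpha: 3S 2R; Station Beta: 3S 2R)
7. 1 settler and 2 raiders → Station Beta.  (Station Alpha: 2S 0R; Station Beta: 4S 4R)
8. 1 raider ← Station Alpha.  (Station Alpha: 2S 1R; Station Beta: 4S 3R)
9. 2 settlers and 1 raider → Station Beta.  (Station Alpha: 0S 0R; Station Beta: 6S 4R)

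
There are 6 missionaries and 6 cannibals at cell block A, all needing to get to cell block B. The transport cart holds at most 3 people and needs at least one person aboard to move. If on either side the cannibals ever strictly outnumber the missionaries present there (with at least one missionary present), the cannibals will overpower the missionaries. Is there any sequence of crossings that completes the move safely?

Following every safe sequence of crossings from the start, the most of the 12 that can be at cell block B as the transport cart arrives there on crossings 1, 3, 5 is 3, 5, 6 respectively; the best ever achieved is 6 of 12.
From crossing 7 on, no configuration arises that was not already reachable earlier: only 17 distinct safe configurations (who is on which side, and where the transport cart is) can ever be reached, none of them has everyone across, and every continuation just revisits them. They are: 0 missionaries + 0 cannibals across (transport cart back at the start); 0 missionaries + 1 cannibal across (transport cart there); 0 missionaries + 1 cannibal across (transport cart back at the start); 0 missionaries + 2 cannibals across (transport cart there); 0 missionaries + 2 cannibals across (transport cart back at the start); 0 missionaries + 3 cannibals across (transport cart there); 0 missionaries + 3 cannibals across (transport cart back at the start); 0 missionaries + 4 cannibals across (transport cart there); 0 missionaries + 4 cannibals across (transport cart back at the start); 0 missionaries + 5 cannibals across (transport cart there); 0 missionaries + 5 cannibals across (transport cart back at the start); 0 missionaries + 6 cannibals across (transport cart there); 1 missionary + 1 cannibal across (transport cart there); 1 missionary + 1 cannibal across (transport cart back at the start); 2 missionaries + 2 cannibals across (transport cart there); 2 missionaries + 2 cannibals across (transport cart back at the start); 3 missionaries + 3 cannibals across (transport cart there). So no valid plan exists.

No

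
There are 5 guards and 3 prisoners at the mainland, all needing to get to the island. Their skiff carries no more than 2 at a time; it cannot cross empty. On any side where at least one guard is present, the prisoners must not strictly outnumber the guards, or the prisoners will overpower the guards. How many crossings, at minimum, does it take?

Counting alone: each trip to the island takes at most 2 across and each return brings at least 1 back, so after t trips out (and t−1 returns) at most 2t − (t−1) of the 8 are across; that first reaches 8 at t = 7, so at least 13 crossings are needed.
The plan below uses exactly 13 crossings, so it is optimal:
1. 2 prisoners → the island.  (the mainland: 5G 1P; the island: 0G 2P)
2. 1 prisoner ← the mainland.  (the mainland: 5G 2P; the island: 0G 1P)
3. 2 prisoners → the island.  (the mainland: 5G 0P; the island: 0G 3P)
4. 1 prisoner ← the mainland.  (the mainland: 5G 1P; the island: 0G 2P)
5. 2 guards → the island.  (the mainland: 3G 1P; the island: 2G 2P)
6. 1 prisoner ← the mainland.  (the mainland: 3G 2P; the island: 2G 1P)
7. 1 guard and 1 prisoner → the island.  (the mainland: 2G 1P; the island: 3G 2P)
8. 1 prisoner ← the mainland.  (the mainland: 2G 2P; the island: 3G 1P)
9. 2 prisoners → the island.  (the mainland: 2G 0P; the island: 3G 3P)
10. 1 prisoner ← the mainland.  (the mainland: 2G 1P; the island: 3G 2P)
11. 1 guard and 1 prisoner → the island.  (the mainland: 1G 0P; the island: 4G 3P)
12. 1 prisoner ← the mainland.  (the mainland: 1G 1P; the island: 4G 2P)
13. 1 guard and 1 prisoner → the island.  (the mainland: 0G 0P; the island: 5G 3P)

13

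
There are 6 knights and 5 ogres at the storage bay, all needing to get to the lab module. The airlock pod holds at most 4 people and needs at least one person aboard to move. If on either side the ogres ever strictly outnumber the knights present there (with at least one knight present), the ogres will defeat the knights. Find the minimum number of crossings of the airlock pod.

Counting alone: each trip to the lab module takes at most 4 across and each return brings at least 1 back, so after t trips out (and t−1 returns) at most 4t − (t−1) of the 11 are across; that first reaches 11 at t = 4, so at least 7 crossings are needed.
The plan below uses exactly 7 crossings, so it is optimal:
1. 2 ogres → the lab module.  (the storage bay: 6K 3O; the lab module: 0K 2O)
2. 1 ogre ← the storage bay.  (the storage bay: 6K 4O; the lab module: 0K 1O)
3. 4 ogres → the lab module.  (the storage bay: 6K 0O; the lab module: 0K 5O)
4. 1 ogre ← the storage bay.  (the storage bay: 6K 1O; the lab module: 0K 4O)
5. 4 knights → the lab module.  (the storage bay: 2K 1O; the lab module: 4K 4O)
6. 1 ogre ← the storage bay.  (the storage bay: 2K 2O; the lab module: 4K 3O)
7. 2 knights and 2 ogres → the lab module.  (the storage bay: 0K 0O; the lab module: 6K 5O)

7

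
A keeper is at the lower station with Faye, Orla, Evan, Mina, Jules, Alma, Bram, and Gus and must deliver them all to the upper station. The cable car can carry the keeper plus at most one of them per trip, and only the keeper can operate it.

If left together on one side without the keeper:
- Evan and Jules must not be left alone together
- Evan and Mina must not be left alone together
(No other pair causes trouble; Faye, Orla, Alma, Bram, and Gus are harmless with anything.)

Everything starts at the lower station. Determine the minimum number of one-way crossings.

Counting alone: the keeper can take at most 1 across per trip to the upper station, so moving all 8 needs at least 8 loaded trips out, with a return between consecutive ones — at least 15 crossings.
The safety rule pushes this higher. Following every safe sequence of crossings, the most of the 8 that can be at the upper station as the cable car arrives there on crossing 15 is 7 — never all 8.
So no plan with fewer than 17 crossings exists, and this one achieves 17:
1. Keeper goes to the upper station with Evan.  [the lower station: Alma, Bram, Faye, Gus, Jules, Mina, Orla | the upper station: Evan]
2. Keeper goes back to the lower station alone.  [the lower station: Alma, Bram, Faye, Gus, Jules, Mina, Orla | the upper station: Evan]
3. Keeper goes to the upper station with Faye.  [the lower station: Alma, Bram, Gus, Jules, Mina, Orla | the upper station: Evan, Faye]
4. Keeper goes back to the lower station alone.  [the lower station: Alma, Bram, Gus, Jules, Mina, Orla | the upper station: Evan, Faye]
5. Keeper goes to the upper station with Orla.  [the lower station: Alma, Bram, Gus, Jules, Mina | the upper station: Evan, Faye, Orla]
6. Keeper goes back to the lower station alone.  [the lower station: Alma, Bram, Gus, Jules, Mina | the upper station: Evan, Faye, Orla]
7. Keeper goes to the upper station with Mina.  [the lower station: Alma, Bram, Gus, Jules | the upper station: Evan, Faye, Mina, Orla]
8. Keeper goes back to the lower station with Evan.  [the lower station: Alma, Bram, Evan, Gus, Jules | the upper station: Faye, Mina, Orla]
9. Keeper goes to the upper station with Jules.  [the lower station: Alma, Bram, Evan, Gus | the upper station: Faye, Jules, Mina, Orla]
10. Keeper goes back to the lower station alone.  [the lower station: Alma, Bram, Evan, Gus | the upper station: Faye, Jules, Mina, Orla]
11. Keeper goes to the upper station with Alma.  [the lower station: Bram, Evan, Gus | the upper station: Alma, Faye, Jules, Mina, Orla]
12. Keeper goes back to the lower station alone.  [the lower station: Bram, Evan, Gus | the upper station: Alma, Faye, Jules, Mina, Orla]
13. Keeper goes to the upper station with Bram.  [the lower station: Evan, Gus | the upper station: Alma, Bram, Faye, Jules, Mina, Orla]
14. Keeper goes back to the lower station alone.  [the lower station: Evan, Gus | the upper station: Alma, Bram, Faye, Jules, Mina, Orla]
15. Keeper goes to the upper station with Gus.  [the lower station: Evan | the upper station: Alma, Bram, Faye, Gus, Jules, Mina, Orla]
16. Keeper goes back to the lower station alone.  [the lower station: Evan | the upper station: Alma, Bram, Faye, Gus, Jules, Mina, Orla]
17. Keeper goes to the upper station with Evan.  [the lower station: — | the upper station: Alma, Bram, Evan, Faye, Gus, Jules, Mina, Orla]

17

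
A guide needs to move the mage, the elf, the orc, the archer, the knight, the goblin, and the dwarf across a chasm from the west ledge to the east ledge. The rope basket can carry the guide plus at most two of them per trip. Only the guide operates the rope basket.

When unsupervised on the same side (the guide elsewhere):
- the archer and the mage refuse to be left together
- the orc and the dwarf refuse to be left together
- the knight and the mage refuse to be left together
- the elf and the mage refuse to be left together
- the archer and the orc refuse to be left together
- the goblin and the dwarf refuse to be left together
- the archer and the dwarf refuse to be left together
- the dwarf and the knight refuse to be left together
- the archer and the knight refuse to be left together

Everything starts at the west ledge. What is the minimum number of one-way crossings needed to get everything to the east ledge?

impossible

Whatever the first load, the items left behind include a forbidden pair without the guide. No opening move is safe, so no plan exists.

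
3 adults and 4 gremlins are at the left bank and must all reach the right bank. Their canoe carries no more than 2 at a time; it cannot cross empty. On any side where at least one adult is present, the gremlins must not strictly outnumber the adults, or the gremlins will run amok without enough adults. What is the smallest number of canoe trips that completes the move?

impossible

The gremlins already outnumber the adults at the left bank before anyone moves, so the starting position itself is disallowed.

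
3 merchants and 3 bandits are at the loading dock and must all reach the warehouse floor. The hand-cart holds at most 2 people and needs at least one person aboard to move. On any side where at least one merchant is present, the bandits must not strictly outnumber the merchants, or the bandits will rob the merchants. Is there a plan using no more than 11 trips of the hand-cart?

Yes

Yes — this plan uses 11 crossings (≤ 11):
1. 2 bandits → the warehouse floor.  (the loading dock: 3M 1B; the warehouse floor: 0M 2B)
2. 1 bandit ← the loading dock.  (the loading dock: 3M 2B; the warehouse floor: 0M 1B)
3. 2 bandits → the warehouse floor.  (the loading dock: 3M 0B; the warehouse floor: 0M 3B)
4. 1 bandit ← the loading dock.  (the loading dock: 3M 1B; the warehouse floor: 0M 2B)
5. 2 merchants → the warehouse floor.  (the loading dock: 1M 1B; the warehouse floor: 2M 2B)
6. 1 merchant and 1 bandit ← the loading dock.  (the loading dock: 2M 2B; the warehouse floor: 1M 1B)
7. 2 merchants → the warehouse floor.  (the loading dock: 0M 2B; the warehouse floor: 3M 1B)
8. 1 bandit ← the loading dock.  (the loading dock: 0M 3B; the warehouse floor: 3M 0B)
9. 2 bandits → the warehouse floor.  (the loading dock: 0M 1B; the warehouse floor: 3M 2B)
10. 1 bandit ← the loading dock.  (the loading dock: 0M 2B; the warehouse floor: 3M 1B)
11. 2 bandits → the warehouse floor.  (the loading dock: 0M 0B; the warehouse floor: 3M 3B)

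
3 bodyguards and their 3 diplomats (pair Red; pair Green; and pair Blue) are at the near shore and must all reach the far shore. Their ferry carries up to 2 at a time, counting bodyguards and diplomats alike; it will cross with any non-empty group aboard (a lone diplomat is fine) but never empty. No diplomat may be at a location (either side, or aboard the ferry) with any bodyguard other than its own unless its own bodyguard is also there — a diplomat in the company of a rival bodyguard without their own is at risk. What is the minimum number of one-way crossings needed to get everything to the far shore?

11

Counting alone: each trip to the far shore takes at most 2 across and each return brings at least 1 back, so after t trips out (and t−1 returns) at most 2t − (t−1) of the 6 are across; that first reaches 6 at t = 5, so at least 9 crossings are needed.
The safety rule pushes this higher. Following every safe sequence of crossings, the most of the 6 that can be at the far shore as the ferry arrives there on crossing 9 is 5 — never all 6.
So no plan with fewer than 11 crossings exists, and this one achieves 11:
1. bodyguard Red and diplomat Red cross → the far shore.
2. bodyguard Red crosses ← the near shore.
3. diplomat Blue and diplomat Green cross → the far shore.
4. diplomat Red crosses ← the near shore.
5. bodyguard Blue and bodyguard Green cross → the far shore.
6. bodyguard Green and diplomat Green cross ← the near shore.
7. bodyguard Green and bodyguard Red cross → the far shore.
8. diplomat Blue crosses ← the near shore.
9. diplomat Green and diplomat Red cross → the far shore.
10. bodyguard Blue crosses ← the near shore.
11. bodyguard Blue and diplomat Blue cross → the far shore.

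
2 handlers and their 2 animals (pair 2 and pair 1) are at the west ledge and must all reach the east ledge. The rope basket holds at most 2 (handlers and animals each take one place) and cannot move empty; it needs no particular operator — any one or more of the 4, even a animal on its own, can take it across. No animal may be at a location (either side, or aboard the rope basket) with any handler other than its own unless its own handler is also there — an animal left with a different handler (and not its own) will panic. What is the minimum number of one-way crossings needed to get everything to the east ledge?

5

Counting alone: each trip to the east ledge takes at most 2 across and each return brings at least 1 back, so after t trips out (and t−1 returns) at most 2t − (t−1) of the 4 are across; that first reaches 4 at t = 3, so at least 5 crossings are needed.
The plan below uses exactly 5 crossings, so it is optimal:
1. animal 2 and handler 2 cross → the east ledge.
2. handler 2 crosses ← the west ledge.
3. handler 1 and handler 2 cross → the east ledge.
4. handler 1 crosses ← the west ledge.
5. animal 1 and handler 1 cross → the east ledge.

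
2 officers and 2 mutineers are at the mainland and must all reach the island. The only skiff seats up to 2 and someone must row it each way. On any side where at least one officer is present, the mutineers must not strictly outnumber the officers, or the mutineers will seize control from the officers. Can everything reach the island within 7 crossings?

Yes

Yes — this plan uses 5 crossings (≤ 7):
1. 2 mutineers → the island.  (the mainland: 2O 0M; the island: 0O 2M)
2. 1 mutineer ← the mainland.  (the mainland: 2O 1M; the island: 0O 1M)
3. 2 officers → the island.  (the mainland: 0O 1M; the island: 2O 1M)
4. 1 mutineer ← the mainland.  (the mainland: 0O 2M; the island: 2O 0M)
5. 2 mutineers → the island.  (the mainland: 0O 0M; the island: 2O 2M)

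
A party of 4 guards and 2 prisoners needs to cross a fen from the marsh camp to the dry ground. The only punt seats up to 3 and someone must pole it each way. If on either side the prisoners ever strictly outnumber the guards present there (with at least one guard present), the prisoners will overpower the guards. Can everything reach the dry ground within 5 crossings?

Yes

Yes — this plan uses 5 crossings (≤ 5):
1. 2 prisoners → the dry ground.  (the marsh camp: 4G 0P; the dry ground: 0G 2P)
2. 1 prisoner ← the marsh camp.  (the marsh camp: 4G 1P; the dry ground: 0G 1P)
3. 2 guards and 1 prisoner → the dry ground.  (the marsh camp: 2G 0P; the dry ground: 2G 2P)
4. 1 prisoner ← the marsh camp.  (the marsh camp: 2G 1P; the dry ground: 2G 1P)
5. 2 guards and 1 prisoner → the dry ground.  (the marsh camp: 0G 0P; the dry ground: 4G 2P)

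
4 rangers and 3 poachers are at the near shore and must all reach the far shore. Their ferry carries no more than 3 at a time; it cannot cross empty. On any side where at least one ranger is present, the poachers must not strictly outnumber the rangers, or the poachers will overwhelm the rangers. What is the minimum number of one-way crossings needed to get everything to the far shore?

5

Counting alone: each trip to the far shore takes at most 3 across and each return brings at least 1 back, so after t trips out (and t−1 returns) at most 3t − (t−1) of the 7 are across; that first reaches 7 at t = 3, so at least 5 crossings are needed.
The plan below uses exactly 5 crossings, so it is optimal:
1. 3 poachers → the far shore.  (the near shore: 4R 0P; the far shore: 0R 3P)
2. 1 poacher ← the near shore.  (the near shore: 4R 1P; the far shore: 0R 2P)
3. 3 rangers → the far shore.  (the near shore: 1R 1P; the far shore: 3R 2P)
4. 1 ranger ← the near shore.  (the near shore: 2R 1P; the far shore: 2R 2P)
5. 2 rangers and 1 poacher → the far shore.  (the near shore: 0R 0P; the far shore: 4R 3P)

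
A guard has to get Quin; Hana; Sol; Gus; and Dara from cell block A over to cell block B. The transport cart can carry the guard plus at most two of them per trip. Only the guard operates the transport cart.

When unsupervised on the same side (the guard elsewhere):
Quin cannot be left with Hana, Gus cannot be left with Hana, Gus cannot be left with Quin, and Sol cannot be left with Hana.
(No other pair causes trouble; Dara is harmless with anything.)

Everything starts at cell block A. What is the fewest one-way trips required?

7

Counting alone: the guard can take at most 2 across per trip to cell block B, so moving all 5 needs at least 3 loaded trips out, with a return between consecutive ones — at least 5 crossings.
The safety rule pushes this higher. Following every safe sequence of crossings, the most of the 5 that can be at cell block B as the transport cart arrives there on crossing 5 is 4 — never all 5.
So no plan with fewer than 7 crossings exists, and this one achieves 7:
1. Guard goes to cell block B with Hana and Quin.
2. Guard goes back to cell block A with Quin.
3. Guard goes to cell block B with Quin and Sol.
4. Guard goes back to cell block A with Hana.
5. Guard goes to cell block B with Dara and Hana.
6. Guard goes back to cell block A with Hana.
7. Guard goes to cell block B with Gus and Hana.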